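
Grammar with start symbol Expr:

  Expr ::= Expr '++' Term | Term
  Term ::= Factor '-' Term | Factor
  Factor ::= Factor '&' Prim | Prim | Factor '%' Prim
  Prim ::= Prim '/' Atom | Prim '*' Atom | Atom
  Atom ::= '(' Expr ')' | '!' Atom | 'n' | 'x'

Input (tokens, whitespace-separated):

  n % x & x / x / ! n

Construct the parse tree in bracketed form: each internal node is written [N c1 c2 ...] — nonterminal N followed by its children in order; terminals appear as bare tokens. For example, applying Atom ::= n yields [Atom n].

[Expr [Term [Factor [Factor [Factor [Prim [Atom n]]] % [Prim [Atom x]]] & [Prim [Prim [Prim [Atom x]] / [Atom x]] / [Atom ! [Atom n]]]]]]

Expr
Term
Factor
Factor & Prim
Factor % Prim & Prim
Prim % Prim & Prim
Atom % Prim & Prim
n % Prim & Prim
n % Atom & Prim
n % x & Prim
n % x & Prim / Atom
n % x & Prim / Atom / Atom
n % x & Atom / Atom / Atom
n % x & x / Atom / Atom
n % x & x / x / Atom
n % x & x / x / ! Atom
n % x & x / x / ! n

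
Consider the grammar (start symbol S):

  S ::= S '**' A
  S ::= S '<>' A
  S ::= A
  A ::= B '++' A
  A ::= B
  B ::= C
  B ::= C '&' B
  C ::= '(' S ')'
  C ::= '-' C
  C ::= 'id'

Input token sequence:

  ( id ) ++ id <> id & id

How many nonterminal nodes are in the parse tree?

17

[S [S [A [B [C ( [S [A [B [C id]]]] )]] ++ [A [B [C id]]]]] <> [A [B [C id] & [B [C id]]]]]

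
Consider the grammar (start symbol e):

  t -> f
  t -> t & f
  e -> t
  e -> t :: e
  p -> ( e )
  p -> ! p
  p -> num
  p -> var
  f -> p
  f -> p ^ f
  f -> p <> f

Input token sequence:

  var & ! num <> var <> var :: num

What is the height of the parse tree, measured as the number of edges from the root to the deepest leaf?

[e [t [t [f [p var]]] & [f [p ! [p num]] <> [f [p var] <> [f [p var]]]]] :: [e [t [f [p num]]]]]

6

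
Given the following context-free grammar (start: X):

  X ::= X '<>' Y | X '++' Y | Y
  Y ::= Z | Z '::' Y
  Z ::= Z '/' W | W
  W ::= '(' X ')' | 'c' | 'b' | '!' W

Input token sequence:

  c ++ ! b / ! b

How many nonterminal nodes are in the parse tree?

[X [X [Y [Z [W c]]]] ++ [Y [Z [Z [W ! [W b]]] / [W ! [W b]]]]]

12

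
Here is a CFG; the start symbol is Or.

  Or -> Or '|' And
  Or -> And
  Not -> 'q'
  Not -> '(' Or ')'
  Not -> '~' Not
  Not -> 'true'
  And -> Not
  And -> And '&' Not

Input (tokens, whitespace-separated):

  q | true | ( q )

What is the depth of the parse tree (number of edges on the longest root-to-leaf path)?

6

[Or [Or [Or [And [Not q]]] | [And [Not true]]] | [And [Not ( [Or [And [Not q]]] )]]]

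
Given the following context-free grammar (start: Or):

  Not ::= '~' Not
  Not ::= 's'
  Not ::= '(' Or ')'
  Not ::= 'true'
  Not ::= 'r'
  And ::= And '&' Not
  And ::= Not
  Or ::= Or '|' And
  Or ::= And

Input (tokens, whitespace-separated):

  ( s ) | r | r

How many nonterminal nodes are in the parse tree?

[Or [Or [Or [And [Not ( [Or [And [Not s]]] )]]] | [And [Not r]]] | [And [Not r]]]

12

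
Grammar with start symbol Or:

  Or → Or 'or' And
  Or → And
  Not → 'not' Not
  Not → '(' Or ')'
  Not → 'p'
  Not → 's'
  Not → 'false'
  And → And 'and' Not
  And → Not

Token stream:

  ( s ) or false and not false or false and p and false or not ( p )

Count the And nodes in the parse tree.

9

[Or [Or [Or [Or [And [Not ( [Or [And [Not s]]] )]]] or [And [And [Not false]] and [Not not [Not false]]]] or [And [And [And [Not false]] and [Not p]] and [Not false]]] or [And [Not not [Not ( [Or [And [Not p]]] )]]]]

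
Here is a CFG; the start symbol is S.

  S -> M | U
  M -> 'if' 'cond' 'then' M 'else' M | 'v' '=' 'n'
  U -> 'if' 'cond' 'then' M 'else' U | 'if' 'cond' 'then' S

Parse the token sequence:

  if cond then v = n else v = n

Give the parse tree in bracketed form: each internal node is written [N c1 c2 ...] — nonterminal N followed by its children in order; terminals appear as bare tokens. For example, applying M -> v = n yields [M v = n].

[S [M if cond then [M v = n] else [M v = n]]]

S
M
if cond then M else M
if cond then v = n else M
if cond then v = n else v = n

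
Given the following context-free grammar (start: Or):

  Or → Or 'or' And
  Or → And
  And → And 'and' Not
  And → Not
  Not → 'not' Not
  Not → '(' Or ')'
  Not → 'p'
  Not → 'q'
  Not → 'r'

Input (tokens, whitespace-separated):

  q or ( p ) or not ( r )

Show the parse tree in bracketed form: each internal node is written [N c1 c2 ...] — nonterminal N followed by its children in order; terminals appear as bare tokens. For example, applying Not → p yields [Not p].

[Or [Or [Or [And [Not q]]] or [And [Not ( [Or [And [Not p]]] )]]] or [And [Not not [Not ( [Or [And [Not r]]] )]]]]

Or
Or or And
Or or And or And
And or And or And
Not or And or And
q or And or And
q or Not or And
q or ( Or ) or And
q or ( And ) or And
q or ( Not ) or And
q or ( p ) or And
q or ( p ) or Not
q or ( p ) or not Not
q or ( p ) or not ( Or )
q or ( p ) or not ( And )
q or ( p ) or not ( Not )
q or ( p ) or not ( r )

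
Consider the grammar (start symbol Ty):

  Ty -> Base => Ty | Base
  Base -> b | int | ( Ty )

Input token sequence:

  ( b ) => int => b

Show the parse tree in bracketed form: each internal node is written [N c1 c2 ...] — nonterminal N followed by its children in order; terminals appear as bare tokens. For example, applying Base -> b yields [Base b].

Ty
Base => Ty
( Ty ) => Ty
( Base ) => Ty
( b ) => Ty
( b ) => Base => Ty
( b ) => int => Ty
( b ) => int => Base
( b ) => int => b

[Ty [Base ( [Ty [Base b]] )] => [Ty [Base int] => [Ty [Base b]]]]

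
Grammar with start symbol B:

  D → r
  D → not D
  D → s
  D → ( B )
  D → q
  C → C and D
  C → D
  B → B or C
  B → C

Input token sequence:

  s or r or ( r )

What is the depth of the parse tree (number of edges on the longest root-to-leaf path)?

[B [B [B [C [D s]]] or [C [D r]]] or [C [D ( [B [C [D r]]] )]]]

6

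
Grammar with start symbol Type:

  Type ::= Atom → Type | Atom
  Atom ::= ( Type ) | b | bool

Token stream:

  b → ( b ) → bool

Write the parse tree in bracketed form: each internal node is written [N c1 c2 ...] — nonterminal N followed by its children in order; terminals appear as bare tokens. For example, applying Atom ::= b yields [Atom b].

Type
Atom → Type
b → Type
b → Atom → Type
b → ( Type ) → Type
b → ( Atom ) → Type
b → ( b ) → Type
b → ( b ) → Atom
b → ( b ) → bool

[Type [Atom b] → [Type [Atom ( [Type [Atom b]] )] → [Type [Atom bool]]]]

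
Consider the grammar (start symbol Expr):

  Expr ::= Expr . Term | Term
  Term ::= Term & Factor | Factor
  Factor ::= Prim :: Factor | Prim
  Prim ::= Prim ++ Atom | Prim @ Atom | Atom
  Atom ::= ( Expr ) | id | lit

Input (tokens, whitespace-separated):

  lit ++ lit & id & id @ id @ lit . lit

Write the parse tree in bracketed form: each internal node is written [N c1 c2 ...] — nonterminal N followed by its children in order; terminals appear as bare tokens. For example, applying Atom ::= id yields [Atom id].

[Expr [Expr [Term [Term [Term [Factor [Prim [Prim [Atom lit]] ++ [Atom lit]]]] & [Factor [Prim [Atom id]]]] & [Factor [Prim [Prim [Prim [Atom id]] @ [Atom id]] @ [Atom lit]]]]] . [Term [Factor [Prim [Atom lit]]]]]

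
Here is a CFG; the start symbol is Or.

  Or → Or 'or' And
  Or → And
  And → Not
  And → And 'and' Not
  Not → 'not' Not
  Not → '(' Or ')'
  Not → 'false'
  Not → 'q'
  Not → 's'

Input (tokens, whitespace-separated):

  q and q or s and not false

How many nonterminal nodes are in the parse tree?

[Or [Or [And [And [Not q]] and [Not q]]] or [And [And [Not s]] and [Not not [Not false]]]]

11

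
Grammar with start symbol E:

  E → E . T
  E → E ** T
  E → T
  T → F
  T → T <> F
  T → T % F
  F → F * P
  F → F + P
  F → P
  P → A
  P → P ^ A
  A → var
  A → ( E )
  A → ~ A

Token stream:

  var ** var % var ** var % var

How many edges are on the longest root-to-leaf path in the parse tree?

[E [E [E [T [F [P [A var]]]]] ** [T [T [F [P [A var]]]] % [F [P [A var]]]]] ** [T [T [F [P [A var]]]] % [F [P [A var]]]]]

7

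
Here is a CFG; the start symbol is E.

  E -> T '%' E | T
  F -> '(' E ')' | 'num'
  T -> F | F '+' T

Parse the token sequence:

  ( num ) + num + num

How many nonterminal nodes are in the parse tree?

[E [T [F ( [E [T [F num]]] )] + [T [F num] + [T [F num]]]]]

10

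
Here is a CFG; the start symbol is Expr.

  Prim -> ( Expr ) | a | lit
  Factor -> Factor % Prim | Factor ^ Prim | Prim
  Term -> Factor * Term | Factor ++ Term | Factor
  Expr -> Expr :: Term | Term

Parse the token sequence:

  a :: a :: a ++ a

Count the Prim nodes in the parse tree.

4

[Expr [Expr [Expr [Term [Factor [Prim a]]]] :: [Term [Factor [Prim a]]]] :: [Term [Factor [Prim a]] ++ [Term [Factor [Prim a]]]]]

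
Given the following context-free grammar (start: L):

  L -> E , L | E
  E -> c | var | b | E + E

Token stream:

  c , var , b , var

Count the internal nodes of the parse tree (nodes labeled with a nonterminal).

[L [E c] , [L [E var] , [L [E b] , [L [E var]]]]]

8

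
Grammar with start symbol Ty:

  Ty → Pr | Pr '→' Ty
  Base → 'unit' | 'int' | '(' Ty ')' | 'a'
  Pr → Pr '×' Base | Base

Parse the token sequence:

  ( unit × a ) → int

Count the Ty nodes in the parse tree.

3

[Ty [Pr [Base ( [Ty [Pr [Pr [Base unit]] × [Base a]]] )]] → [Ty [Pr [Base int]]]]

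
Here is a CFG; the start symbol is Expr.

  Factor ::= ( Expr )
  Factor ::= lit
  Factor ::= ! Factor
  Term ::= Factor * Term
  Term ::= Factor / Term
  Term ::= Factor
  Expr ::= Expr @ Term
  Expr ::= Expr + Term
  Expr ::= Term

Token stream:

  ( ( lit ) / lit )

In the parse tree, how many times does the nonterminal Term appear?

4

[Expr [Term [Factor ( [Expr [Term [Factor ( [Expr [Term [Factor lit]]] )] / [Term [Factor lit]]]] )]]]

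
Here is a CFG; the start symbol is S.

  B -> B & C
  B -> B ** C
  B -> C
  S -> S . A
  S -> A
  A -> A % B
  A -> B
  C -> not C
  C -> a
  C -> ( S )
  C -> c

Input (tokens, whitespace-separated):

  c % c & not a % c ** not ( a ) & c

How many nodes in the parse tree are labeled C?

[S [A [A [A [B [C c]]] % [B [B [C c]] & [C not [C a]]]] % [B [B [B [C c]] ** [C not [C ( [S [A [B [C a]]]] )]]] & [C c]]]]

9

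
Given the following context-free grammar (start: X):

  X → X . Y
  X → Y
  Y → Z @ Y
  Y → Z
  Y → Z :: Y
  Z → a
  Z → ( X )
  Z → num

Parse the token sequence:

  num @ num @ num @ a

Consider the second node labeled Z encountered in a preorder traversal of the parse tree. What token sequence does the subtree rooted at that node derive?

num

[X [Y [Z num] @ [Y [Z num] @ [Y [Z num] @ [Y [Z a]]]]]]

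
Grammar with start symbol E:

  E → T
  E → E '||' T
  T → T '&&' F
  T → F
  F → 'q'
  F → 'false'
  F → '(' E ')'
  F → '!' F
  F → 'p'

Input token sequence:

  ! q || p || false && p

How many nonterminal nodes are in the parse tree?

[E [E [E [T [F ! [F q]]]] || [T [F p]]] || [T [T [F false]] && [F p]]]

12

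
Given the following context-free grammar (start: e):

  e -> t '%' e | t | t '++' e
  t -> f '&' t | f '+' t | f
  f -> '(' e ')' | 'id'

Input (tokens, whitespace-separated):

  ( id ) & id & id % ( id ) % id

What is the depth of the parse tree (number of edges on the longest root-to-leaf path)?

7

[e [t [f ( [e [t [f id]]] )] & [t [f id] & [t [f id]]]] % [e [t [f ( [e [t [f id]]] )]] % [e [t [f id]]]]]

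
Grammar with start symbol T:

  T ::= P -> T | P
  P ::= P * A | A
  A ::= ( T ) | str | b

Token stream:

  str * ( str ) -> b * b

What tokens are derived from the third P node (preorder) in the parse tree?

str

[T [P [P [A str]] * [A ( [T [P [A str]]] )]] -> [T [P [P [A b]] * [A b]]]]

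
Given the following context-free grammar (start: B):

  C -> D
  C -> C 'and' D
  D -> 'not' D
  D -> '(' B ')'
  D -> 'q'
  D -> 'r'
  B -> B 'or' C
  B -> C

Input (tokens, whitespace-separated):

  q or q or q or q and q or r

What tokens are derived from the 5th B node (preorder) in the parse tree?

q

[B [B [B [B [B [C [D q]]] or [C [D q]]] or [C [D q]]] or [C [C [D q]] and [D q]]] or [C [D r]]]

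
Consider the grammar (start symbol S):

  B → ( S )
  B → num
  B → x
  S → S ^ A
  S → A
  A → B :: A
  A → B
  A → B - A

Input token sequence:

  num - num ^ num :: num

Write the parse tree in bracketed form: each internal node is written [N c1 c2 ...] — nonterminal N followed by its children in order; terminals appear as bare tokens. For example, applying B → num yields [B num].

S
S ^ A
A ^ A
B - A ^ A
num - A ^ A
num - B ^ A
num - num ^ A
num - num ^ B :: A
num - num ^ num :: A
num - num ^ num :: B
num - num ^ num :: num

[S [S [A [B num] - [A [B num]]]] ^ [A [B num] :: [A [B num]]]]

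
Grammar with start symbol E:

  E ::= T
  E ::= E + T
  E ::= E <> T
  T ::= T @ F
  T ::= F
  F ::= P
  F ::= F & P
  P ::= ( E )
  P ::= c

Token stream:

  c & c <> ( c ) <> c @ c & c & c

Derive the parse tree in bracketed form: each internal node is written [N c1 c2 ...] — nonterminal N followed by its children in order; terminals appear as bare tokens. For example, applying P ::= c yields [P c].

[E [E [E [T [F [F [P c]] & [P c]]]] <> [T [F [P ( [E [T [F [P c]]]] )]]]] <> [T [T [F [P c]]] @ [F [F [F [P c]] & [P c]] & [P c]]]]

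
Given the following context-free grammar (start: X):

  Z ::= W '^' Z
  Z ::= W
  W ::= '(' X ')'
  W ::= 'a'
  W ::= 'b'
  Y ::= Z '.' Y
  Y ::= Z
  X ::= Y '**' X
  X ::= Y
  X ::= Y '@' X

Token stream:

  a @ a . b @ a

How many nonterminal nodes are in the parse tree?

[X [Y [Z [W a]]] @ [X [Y [Z [W a]] . [Y [Z [W b]]]] @ [X [Y [Z [W a]]]]]]

15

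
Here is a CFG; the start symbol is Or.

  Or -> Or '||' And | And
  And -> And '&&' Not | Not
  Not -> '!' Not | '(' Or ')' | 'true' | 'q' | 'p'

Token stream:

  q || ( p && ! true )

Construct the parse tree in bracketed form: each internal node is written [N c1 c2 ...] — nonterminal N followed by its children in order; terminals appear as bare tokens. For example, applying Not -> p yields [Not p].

[Or [Or [And [Not q]]] || [And [Not ( [Or [And [And [Not p]] && [Not ! [Not true]]]] )]]]

Or
Or || And
And || And
Not || And
q || And
q || Not
q || ( Or )
q || ( And )
q || ( And && Not )
q || ( Not && Not )
q || ( p && Not )
q || ( p && ! Not )
q || ( p && ! true )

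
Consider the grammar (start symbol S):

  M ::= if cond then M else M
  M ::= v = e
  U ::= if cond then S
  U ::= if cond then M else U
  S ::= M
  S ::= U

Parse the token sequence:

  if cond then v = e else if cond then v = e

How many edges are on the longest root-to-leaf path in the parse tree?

5

[S [U if cond then [M v = e] else [U if cond then [S [M v = e]]]]]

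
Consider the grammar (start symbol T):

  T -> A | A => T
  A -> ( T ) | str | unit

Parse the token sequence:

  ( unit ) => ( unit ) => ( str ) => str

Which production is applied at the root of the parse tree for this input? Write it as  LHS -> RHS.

T -> A => T

[T [A ( [T [A unit]] )] => [T [A ( [T [A unit]] )] => [T [A ( [T [A str]] )] => [T [A str]]]]]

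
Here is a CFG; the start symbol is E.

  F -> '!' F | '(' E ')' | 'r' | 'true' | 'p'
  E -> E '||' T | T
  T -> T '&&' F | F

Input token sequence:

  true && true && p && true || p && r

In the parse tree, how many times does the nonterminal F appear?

[E [E [T [T [T [T [F true]] && [F true]] && [F p]] && [F true]]] || [T [T [F p]] && [F r]]]

6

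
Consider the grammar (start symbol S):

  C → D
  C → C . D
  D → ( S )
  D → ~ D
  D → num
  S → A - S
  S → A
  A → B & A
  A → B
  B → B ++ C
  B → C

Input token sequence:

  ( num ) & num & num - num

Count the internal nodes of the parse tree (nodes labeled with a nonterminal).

[S [A [B [C [D ( [S [A [B [C [D num]]]]] )]]] & [A [B [C [D num]]] & [A [B [C [D num]]]]]] - [S [A [B [C [D num]]]]]]

23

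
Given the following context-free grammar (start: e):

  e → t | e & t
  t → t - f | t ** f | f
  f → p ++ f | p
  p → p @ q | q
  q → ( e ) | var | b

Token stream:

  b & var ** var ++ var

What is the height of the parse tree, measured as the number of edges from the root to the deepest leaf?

6

[e [e [t [f [p [q b]]]]] & [t [t [f [p [q var]]]] ** [f [p [q var]] ++ [f [p [q var]]]]]]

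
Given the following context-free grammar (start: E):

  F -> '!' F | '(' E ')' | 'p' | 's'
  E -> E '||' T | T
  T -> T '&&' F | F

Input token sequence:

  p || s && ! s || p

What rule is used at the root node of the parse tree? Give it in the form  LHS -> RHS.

[E [E [E [T [F p]]] || [T [T [F s]] && [F ! [F s]]]] || [T [F p]]]

E -> E '||' T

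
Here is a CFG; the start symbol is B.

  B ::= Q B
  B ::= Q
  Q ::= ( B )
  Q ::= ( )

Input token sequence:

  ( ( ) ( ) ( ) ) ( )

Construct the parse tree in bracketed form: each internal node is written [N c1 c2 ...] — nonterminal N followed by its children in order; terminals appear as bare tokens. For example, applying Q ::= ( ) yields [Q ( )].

[B [Q ( [B [Q ( )] [B [Q ( )] [B [Q ( )]]]] )] [B [Q ( )]]]

B
Q B
( B ) B
( Q B ) B
( ( ) B ) B
( ( ) Q B ) B
( ( ) ( ) B ) B
( ( ) ( ) Q ) B
( ( ) ( ) ( ) ) B
( ( ) ( ) ( ) ) Q
( ( ) ( ) ( ) ) ( )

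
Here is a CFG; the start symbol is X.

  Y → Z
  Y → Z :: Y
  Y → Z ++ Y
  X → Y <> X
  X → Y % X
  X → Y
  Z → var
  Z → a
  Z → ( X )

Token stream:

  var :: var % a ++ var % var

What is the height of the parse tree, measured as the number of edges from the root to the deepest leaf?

[X [Y [Z var] :: [Y [Z var]]] % [X [Y [Z a] ++ [Y [Z var]]] % [X [Y [Z var]]]]]

5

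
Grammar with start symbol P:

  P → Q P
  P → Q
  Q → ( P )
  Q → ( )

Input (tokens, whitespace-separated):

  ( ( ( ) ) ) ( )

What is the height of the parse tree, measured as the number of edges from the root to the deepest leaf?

6

[P [Q ( [P [Q ( [P [Q ( )]] )]] )] [P [Q ( )]]]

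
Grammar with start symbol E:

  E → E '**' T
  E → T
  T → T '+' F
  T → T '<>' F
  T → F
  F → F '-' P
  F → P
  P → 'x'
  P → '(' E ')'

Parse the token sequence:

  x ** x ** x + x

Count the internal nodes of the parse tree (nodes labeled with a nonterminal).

15

[E [E [E [T [F [P x]]]] ** [T [F [P x]]]] ** [T [T [F [P x]]] + [F [P x]]]]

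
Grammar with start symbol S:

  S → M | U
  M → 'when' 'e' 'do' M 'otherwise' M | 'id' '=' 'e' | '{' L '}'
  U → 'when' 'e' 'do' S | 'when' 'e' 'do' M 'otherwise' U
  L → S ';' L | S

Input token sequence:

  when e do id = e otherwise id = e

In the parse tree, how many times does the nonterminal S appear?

1

[S [M when e do [M id = e] otherwise [M id = e]]]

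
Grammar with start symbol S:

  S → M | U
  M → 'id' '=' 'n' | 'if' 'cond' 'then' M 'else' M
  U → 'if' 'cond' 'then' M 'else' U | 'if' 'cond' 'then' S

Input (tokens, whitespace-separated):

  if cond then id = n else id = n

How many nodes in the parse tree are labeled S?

1

[S [M if cond then [M id = n] else [M id = n]]]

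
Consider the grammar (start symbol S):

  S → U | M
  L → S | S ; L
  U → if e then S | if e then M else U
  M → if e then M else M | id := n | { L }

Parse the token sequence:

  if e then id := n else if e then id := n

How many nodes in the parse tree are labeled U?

[S [U if e then [M id := n] else [U if e then [S [M id := n]]]]]

2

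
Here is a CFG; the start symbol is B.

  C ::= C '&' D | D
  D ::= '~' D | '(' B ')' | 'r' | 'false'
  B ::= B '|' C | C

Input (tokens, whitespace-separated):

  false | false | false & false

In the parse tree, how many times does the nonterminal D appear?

4

[B [B [B [C [D false]]] | [C [D false]]] | [C [C [D false]] & [D false]]]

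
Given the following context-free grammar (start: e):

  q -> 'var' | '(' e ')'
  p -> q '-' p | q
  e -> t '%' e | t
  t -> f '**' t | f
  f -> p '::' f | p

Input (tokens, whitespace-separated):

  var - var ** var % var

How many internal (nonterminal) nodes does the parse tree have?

16

[e [t [f [p [q var] - [p [q var]]]] ** [t [f [p [q var]]]]] % [e [t [f [p [q var]]]]]]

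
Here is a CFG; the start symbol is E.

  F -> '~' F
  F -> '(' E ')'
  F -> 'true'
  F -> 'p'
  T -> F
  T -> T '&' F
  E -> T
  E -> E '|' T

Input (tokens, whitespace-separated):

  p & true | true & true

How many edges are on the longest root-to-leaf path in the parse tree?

[E [E [T [T [F p]] & [F true]]] | [T [T [F true]] & [F true]]]

5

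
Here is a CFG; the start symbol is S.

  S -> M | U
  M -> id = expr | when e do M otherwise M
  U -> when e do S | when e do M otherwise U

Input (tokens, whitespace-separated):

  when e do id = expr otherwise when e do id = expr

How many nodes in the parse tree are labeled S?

2

[S [U when e do [M id = expr] otherwise [U when e do [S [M id = expr]]]]]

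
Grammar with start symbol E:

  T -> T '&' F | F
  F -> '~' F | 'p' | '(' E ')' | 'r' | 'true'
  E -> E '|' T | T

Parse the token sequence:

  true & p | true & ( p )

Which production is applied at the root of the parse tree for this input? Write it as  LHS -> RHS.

[E [E [T [T [F true]] & [F p]]] | [T [T [F true]] & [F ( [E [T [F p]]] )]]]

E -> E '|' T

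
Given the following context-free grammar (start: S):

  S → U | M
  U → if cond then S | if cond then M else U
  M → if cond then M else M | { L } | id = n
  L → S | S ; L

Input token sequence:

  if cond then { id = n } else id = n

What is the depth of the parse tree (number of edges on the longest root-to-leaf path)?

6

[S [M if cond then [M { [L [S [M id = n]]] }] else [M id = n]]]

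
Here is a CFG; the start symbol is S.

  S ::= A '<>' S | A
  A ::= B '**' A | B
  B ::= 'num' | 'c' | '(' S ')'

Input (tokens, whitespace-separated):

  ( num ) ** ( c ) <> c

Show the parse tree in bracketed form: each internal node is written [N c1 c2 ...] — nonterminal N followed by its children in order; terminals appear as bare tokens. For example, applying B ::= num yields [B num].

S
A <> S
B ** A <> S
( S ) ** A <> S
( A ) ** A <> S
( B ) ** A <> S
( num ) ** A <> S
( num ) ** B <> S
( num ) ** ( S ) <> S
( num ) ** ( A ) <> S
( num ) ** ( B ) <> S
( num ) ** ( c ) <> S
( num ) ** ( c ) <> A
( num ) ** ( c ) <> B
( num ) ** ( c ) <> c

[S [A [B ( [S [A [B num]]] )] ** [A [B ( [S [A [B c]]] )]]] <> [S [A [B c]]]]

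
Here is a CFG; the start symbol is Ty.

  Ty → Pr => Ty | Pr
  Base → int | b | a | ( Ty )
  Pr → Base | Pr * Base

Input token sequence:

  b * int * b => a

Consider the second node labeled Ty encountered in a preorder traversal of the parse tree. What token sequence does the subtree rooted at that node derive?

[Ty [Pr [Pr [Pr [Base b]] * [Base int]] * [Base b]] => [Ty [Pr [Base a]]]]

a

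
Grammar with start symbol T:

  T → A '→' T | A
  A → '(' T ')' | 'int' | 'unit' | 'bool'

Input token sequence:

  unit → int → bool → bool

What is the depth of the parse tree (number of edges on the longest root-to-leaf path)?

5

[T [A unit] → [T [A int] → [T [A bool] → [T [A bool]]]]]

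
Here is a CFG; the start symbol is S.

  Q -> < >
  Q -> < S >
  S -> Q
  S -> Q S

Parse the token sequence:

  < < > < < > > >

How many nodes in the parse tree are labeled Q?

[S [Q < [S [Q < >] [S [Q < [S [Q < >]] >]]] >]]

4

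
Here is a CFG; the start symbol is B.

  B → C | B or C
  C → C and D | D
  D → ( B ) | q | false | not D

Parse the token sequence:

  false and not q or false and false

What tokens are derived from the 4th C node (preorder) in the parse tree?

[B [B [C [C [D false]] and [D not [D q]]]] or [C [C [D false]] and [D false]]]

false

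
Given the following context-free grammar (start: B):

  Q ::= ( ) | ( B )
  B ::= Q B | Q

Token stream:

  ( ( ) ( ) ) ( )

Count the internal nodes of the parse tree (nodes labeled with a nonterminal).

[B [Q ( [B [Q ( )] [B [Q ( )]]] )] [B [Q ( )]]]

8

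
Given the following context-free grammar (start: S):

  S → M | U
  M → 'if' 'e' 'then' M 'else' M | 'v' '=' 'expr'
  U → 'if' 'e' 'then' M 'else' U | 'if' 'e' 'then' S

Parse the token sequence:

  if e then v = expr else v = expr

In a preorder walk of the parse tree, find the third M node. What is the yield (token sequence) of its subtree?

v = expr

[S [M if e then [M v = expr] else [M v = expr]]]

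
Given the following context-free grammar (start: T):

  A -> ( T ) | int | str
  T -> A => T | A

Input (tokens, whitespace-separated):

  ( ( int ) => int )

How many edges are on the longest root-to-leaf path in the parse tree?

6

[T [A ( [T [A ( [T [A int]] )] => [T [A int]]] )]]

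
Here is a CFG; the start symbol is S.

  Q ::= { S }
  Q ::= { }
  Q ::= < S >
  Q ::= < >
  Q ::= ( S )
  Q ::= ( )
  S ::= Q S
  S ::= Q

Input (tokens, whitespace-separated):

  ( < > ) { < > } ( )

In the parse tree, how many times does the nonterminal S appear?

[S [Q ( [S [Q < >]] )] [S [Q { [S [Q < >]] }] [S [Q ( )]]]]

5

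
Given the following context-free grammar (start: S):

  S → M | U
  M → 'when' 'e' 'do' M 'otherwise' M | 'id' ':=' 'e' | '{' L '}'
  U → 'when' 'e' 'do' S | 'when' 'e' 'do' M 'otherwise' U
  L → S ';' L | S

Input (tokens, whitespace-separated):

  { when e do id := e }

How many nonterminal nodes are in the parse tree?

7

[S [M { [L [S [U when e do [S [M id := e]]]]] }]]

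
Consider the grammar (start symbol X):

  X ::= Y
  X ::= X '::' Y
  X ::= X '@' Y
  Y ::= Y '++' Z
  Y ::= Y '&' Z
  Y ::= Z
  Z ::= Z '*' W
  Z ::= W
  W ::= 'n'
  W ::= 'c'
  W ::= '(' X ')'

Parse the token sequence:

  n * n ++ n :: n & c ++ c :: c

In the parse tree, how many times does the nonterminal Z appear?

7

[X [X [X [Y [Y [Z [Z [W n]] * [W n]]] ++ [Z [W n]]]] :: [Y [Y [Y [Z [W n]]] & [Z [W c]]] ++ [Z [W c]]]] :: [Y [Z [W c]]]]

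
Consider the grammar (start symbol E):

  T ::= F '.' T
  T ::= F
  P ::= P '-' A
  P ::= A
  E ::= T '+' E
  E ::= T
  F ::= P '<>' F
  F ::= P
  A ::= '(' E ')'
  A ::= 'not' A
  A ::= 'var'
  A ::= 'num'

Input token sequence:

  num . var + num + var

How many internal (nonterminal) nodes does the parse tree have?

19

[E [T [F [P [A num]]] . [T [F [P [A var]]]]] + [E [T [F [P [A num]]]] + [E [T [F [P [A var]]]]]]]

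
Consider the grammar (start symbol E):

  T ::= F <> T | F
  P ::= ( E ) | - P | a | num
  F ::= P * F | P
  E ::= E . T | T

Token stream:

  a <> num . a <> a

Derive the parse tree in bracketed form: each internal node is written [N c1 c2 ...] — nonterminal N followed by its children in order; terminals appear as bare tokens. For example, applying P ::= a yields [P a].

E
E . T
T . T
F <> T . T
P <> T . T
a <> T . T
a <> F . T
a <> P . T
a <> num . T
a <> num . F <> T
a <> num . P <> T
a <> num . a <> T
a <> num . a <> F
a <> num . a <> P
a <> num . a <> a

[E [E [T [F [P a]] <> [T [F [P num]]]]] . [T [F [P a]] <> [T [F [P a]]]]]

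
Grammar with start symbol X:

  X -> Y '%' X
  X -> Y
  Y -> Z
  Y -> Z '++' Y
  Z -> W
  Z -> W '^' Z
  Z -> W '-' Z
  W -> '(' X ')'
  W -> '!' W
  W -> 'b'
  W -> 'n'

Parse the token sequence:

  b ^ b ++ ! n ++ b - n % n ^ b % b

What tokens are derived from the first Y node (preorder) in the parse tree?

b ^ b ++ ! n ++ b - n

[X [Y [Z [W b] ^ [Z [W b]]] ++ [Y [Z [W ! [W n]]] ++ [Y [Z [W b] - [Z [W n]]]]]] % [X [Y [Z [W n] ^ [Z [W b]]]] % [X [Y [Z [W b]]]]]]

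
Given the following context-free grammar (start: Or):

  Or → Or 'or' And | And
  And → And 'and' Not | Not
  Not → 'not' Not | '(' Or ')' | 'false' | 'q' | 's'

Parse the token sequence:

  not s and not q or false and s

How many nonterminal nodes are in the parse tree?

[Or [Or [And [And [Not not [Not s]]] and [Not not [Not q]]]] or [And [And [Not false]] and [Not s]]]

12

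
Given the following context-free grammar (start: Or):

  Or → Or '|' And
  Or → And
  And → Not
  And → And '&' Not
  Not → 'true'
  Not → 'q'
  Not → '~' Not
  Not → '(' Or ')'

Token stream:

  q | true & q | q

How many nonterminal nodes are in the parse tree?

[Or [Or [Or [And [Not q]]] | [And [And [Not true]] & [Not q]]] | [And [Not q]]]

11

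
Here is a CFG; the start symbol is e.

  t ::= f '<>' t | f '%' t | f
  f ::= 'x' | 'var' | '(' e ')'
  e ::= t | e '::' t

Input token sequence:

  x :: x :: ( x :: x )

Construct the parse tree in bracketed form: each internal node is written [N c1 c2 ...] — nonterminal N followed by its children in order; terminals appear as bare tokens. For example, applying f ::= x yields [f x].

e
e :: t
e :: t :: t
t :: t :: t
f :: t :: t
x :: t :: t
x :: f :: t
x :: x :: t
x :: x :: f
x :: x :: ( e )
x :: x :: ( e :: t )
x :: x :: ( t :: t )
x :: x :: ( f :: t )
x :: x :: ( x :: t )
x :: x :: ( x :: f )
x :: x :: ( x :: x )

[e [e [e [t [f x]]] :: [t [f x]]] :: [t [f ( [e [e [t [f x]]] :: [t [f x]]] )]]]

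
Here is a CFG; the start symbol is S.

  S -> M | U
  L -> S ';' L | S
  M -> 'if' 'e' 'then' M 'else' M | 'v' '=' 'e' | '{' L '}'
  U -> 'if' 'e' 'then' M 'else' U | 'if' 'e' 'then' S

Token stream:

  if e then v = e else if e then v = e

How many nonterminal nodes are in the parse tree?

6

[S [U if e then [M v = e] else [U if e then [S [M v = e]]]]]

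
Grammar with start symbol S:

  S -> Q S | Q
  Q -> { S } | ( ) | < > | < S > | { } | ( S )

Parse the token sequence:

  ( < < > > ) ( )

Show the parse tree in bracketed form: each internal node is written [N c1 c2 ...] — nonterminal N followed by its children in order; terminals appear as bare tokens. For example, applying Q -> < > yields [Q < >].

[S [Q ( [S [Q < [S [Q < >]] >]] )] [S [Q ( )]]]

S
Q S
( S ) S
( Q ) S
( < S > ) S
( < Q > ) S
( < < > > ) S
( < < > > ) Q
( < < > > ) ( )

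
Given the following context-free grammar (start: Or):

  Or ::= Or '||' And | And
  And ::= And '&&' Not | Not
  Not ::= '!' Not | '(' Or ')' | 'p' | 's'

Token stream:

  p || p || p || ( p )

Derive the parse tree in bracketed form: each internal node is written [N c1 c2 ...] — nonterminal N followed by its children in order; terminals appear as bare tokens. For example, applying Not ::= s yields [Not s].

[Or [Or [Or [Or [And [Not p]]] || [And [Not p]]] || [And [Not p]]] || [And [Not ( [Or [And [Not p]]] )]]]

Or
Or || And
Or || And || And
Or || And || And || And
And || And || And || And
Not || And || And || And
p || And || And || And
p || Not || And || And
p || p || And || And
p || p || Not || And
p || p || p || And
p || p || p || Not
p || p || p || ( Or )
p || p || p || ( And )
p || p || p || ( Not )
p || p || p || ( p )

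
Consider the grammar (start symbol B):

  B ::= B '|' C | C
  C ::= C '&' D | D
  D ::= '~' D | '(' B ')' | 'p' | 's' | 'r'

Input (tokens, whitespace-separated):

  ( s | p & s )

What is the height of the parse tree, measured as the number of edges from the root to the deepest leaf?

[B [C [D ( [B [B [C [D s]]] | [C [C [D p]] & [D s]]] )]]]

7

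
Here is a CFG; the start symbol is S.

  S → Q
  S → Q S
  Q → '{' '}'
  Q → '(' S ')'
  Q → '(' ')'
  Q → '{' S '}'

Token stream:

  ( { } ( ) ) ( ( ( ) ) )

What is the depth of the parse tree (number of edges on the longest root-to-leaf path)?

[S [Q ( [S [Q { }] [S [Q ( )]]] )] [S [Q ( [S [Q ( [S [Q ( )]] )]] )]]]

7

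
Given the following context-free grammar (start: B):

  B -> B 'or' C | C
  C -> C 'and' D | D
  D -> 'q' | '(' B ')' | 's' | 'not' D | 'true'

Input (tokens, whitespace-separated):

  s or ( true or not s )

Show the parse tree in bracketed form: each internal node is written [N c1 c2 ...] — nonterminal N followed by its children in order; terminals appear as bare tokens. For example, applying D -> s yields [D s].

[B [B [C [D s]]] or [C [D ( [B [B [C [D true]]] or [C [D not [D s]]]] )]]]

B
B or C
C or C
D or C
s or C
s or D
s or ( B )
s or ( B or C )
s or ( C or C )
s or ( D or C )
s or ( true or C )
s or ( true or D )
s or ( true or not D )
s or ( true or not s )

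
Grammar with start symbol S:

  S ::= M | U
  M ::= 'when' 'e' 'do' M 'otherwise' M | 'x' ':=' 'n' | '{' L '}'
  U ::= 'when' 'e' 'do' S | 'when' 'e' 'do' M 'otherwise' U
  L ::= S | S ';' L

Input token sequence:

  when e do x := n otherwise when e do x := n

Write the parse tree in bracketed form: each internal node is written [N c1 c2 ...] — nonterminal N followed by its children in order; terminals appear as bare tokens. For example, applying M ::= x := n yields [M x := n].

S
U
when e do M otherwise U
when e do x := n otherwise U
when e do x := n otherwise when e do S
when e do x := n otherwise when e do M
when e do x := n otherwise when e do x := n

[S [U when e do [M x := n] otherwise [U when e do [S [M x := n]]]]]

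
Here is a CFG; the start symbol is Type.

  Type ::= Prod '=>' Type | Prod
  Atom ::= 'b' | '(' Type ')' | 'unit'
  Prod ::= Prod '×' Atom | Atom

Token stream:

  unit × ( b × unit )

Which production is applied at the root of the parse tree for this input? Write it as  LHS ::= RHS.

Type ::= Prod

[Type [Prod [Prod [Atom unit]] × [Atom ( [Type [Prod [Prod [Atom b]] × [Atom unit]]] )]]]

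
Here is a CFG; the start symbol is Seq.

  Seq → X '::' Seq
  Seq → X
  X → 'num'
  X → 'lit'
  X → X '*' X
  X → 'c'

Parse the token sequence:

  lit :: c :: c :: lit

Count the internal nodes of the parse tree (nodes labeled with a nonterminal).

[Seq [X lit] :: [Seq [X c] :: [Seq [X c] :: [Seq [X lit]]]]]

8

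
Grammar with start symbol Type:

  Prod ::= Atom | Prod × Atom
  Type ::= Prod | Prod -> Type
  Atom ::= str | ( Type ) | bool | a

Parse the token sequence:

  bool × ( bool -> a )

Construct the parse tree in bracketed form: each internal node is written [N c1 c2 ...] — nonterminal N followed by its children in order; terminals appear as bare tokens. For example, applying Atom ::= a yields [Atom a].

Type
Prod
Prod × Atom
Atom × Atom
bool × Atom
bool × ( Type )
bool × ( Prod -> Type )
bool × ( Atom -> Type )
bool × ( bool -> Type )
bool × ( bool -> Prod )
bool × ( bool -> Atom )
bool × ( bool -> a )

[Type [Prod [Prod [Atom bool]] × [Atom ( [Type [Prod [Atom bool]] -> [Type [Prod [Atom a]]]] )]]]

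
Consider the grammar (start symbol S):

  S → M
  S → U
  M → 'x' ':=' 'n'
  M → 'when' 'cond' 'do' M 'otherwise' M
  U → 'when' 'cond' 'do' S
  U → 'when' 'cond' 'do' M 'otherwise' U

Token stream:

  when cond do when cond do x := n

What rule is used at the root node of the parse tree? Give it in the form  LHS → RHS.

S → U

[S [U when cond do [S [U when cond do [S [M x := n]]]]]]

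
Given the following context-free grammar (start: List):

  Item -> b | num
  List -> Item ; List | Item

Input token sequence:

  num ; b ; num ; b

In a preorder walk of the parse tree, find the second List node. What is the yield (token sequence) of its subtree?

b ; num ; b

[List [Item num] ; [List [Item b] ; [List [Item num] ; [List [Item b]]]]]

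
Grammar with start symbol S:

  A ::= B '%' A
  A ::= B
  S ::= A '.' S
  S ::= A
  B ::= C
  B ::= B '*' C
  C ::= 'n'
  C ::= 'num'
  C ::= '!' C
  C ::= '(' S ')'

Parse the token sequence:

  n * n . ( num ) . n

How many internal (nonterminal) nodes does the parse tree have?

[S [A [B [B [C n]] * [C n]]] . [S [A [B [C ( [S [A [B [C num]]]] )]]] . [S [A [B [C n]]]]]]

18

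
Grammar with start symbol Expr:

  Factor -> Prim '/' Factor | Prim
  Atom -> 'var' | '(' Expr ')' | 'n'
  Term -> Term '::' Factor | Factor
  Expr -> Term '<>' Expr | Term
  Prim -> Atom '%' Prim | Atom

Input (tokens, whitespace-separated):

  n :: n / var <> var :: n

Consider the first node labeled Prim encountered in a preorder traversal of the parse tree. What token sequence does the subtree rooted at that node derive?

n

[Expr [Term [Term [Factor [Prim [Atom n]]]] :: [Factor [Prim [Atom n]] / [Factor [Prim [Atom var]]]]] <> [Expr [Term [Term [Factor [Prim [Atom var]]]] :: [Factor [Prim [Atom n]]]]]]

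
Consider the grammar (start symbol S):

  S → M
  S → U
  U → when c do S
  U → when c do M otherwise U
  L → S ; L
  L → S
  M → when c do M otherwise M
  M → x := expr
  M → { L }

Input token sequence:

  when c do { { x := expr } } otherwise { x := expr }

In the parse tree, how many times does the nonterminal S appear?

[S [M when c do [M { [L [S [M { [L [S [M x := expr]]] }]]] }] otherwise [M { [L [S [M x := expr]]] }]]]

4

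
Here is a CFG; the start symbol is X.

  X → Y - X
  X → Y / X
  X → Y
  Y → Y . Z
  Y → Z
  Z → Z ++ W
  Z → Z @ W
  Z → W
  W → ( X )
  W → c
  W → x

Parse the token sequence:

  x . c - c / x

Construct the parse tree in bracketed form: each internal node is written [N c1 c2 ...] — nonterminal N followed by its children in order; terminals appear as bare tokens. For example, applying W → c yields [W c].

X
Y - X
Y . Z - X
Z . Z - X
W . Z - X
x . Z - X
x . W - X
x . c - X
x . c - Y / X
x . c - Z / X
x . c - W / X
x . c - c / X
x . c - c / Y
x . c - c / Z
x . c - c / W
x . c - c / x

[X [Y [Y [Z [W x]]] . [Z [W c]]] - [X [Y [Z [W c]]] / [X [Y [Z [W x]]]]]]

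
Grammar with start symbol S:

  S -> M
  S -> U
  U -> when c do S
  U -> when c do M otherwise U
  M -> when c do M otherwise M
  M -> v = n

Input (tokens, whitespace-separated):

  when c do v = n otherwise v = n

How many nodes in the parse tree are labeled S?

1

[S [M when c do [M v = n] otherwise [M v = n]]]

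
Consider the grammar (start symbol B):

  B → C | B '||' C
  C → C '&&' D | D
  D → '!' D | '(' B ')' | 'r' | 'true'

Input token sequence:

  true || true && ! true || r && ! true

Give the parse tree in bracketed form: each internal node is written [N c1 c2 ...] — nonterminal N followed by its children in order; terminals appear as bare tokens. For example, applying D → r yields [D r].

[B [B [B [C [D true]]] || [C [C [D true]] && [D ! [D true]]]] || [C [C [D r]] && [D ! [D true]]]]

B
B || C
B || C || C
C || C || C
D || C || C
true || C || C
true || C && D || C
true || D && D || C
true || true && D || C
true || true && ! D || C
true || true && ! true || C
true || true && ! true || C && D
true || true && ! true || D && D
true || true && ! true || r && D
true || true && ! true || r && ! D
true || true && ! true || r && ! true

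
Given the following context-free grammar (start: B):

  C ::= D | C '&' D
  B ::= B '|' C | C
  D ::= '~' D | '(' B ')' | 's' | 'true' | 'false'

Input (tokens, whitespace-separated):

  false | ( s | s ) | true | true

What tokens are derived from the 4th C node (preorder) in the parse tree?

s

[B [B [B [B [C [D false]]] | [C [D ( [B [B [C [D s]]] | [C [D s]]] )]]] | [C [D true]]] | [C [D true]]]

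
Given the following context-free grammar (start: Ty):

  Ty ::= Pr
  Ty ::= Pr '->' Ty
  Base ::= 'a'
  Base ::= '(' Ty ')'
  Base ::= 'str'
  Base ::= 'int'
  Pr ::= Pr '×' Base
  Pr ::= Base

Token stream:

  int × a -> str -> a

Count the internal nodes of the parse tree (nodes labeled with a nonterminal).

[Ty [Pr [Pr [Base int]] × [Base a]] -> [Ty [Pr [Base str]] -> [Ty [Pr [Base a]]]]]

11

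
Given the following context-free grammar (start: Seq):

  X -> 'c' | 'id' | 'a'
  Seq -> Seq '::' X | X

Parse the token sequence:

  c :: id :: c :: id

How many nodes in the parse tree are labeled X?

4

[Seq [Seq [Seq [Seq [X c]] :: [X id]] :: [X c]] :: [X id]]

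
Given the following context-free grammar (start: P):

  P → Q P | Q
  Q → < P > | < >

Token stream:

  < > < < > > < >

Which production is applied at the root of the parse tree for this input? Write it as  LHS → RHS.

[P [Q < >] [P [Q < [P [Q < >]] >] [P [Q < >]]]]

P → Q P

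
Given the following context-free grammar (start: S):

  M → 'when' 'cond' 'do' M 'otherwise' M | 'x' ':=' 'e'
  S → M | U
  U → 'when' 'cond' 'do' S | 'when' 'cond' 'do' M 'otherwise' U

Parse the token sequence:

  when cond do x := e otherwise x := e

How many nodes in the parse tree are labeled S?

1

[S [M when cond do [M x := e] otherwise [M x := e]]]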